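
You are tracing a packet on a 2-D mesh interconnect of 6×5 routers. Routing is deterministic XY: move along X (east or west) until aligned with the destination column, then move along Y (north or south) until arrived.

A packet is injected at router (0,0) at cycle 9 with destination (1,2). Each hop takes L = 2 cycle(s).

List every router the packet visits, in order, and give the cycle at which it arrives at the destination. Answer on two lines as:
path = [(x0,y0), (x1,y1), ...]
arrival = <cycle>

path = [(0,0), (1,0), (1,1), (1,2)]
arrival = 15

  0. router=(0,0) cycle=9 (inject)
  1. router=(1,0) cycle=11 dir=E
  2. router=(1,1) cycle=13 dir=N
  3. router=(1,2) cycle=15 dir=N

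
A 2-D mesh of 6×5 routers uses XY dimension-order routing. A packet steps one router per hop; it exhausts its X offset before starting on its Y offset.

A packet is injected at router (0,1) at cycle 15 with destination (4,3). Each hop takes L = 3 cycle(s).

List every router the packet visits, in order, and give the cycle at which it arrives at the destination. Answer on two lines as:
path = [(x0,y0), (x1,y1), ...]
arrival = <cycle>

path = [(0,1), (1,1), (2,1), (3,1), (4,1), (4,2), (4,3)]
arrival = 33

[0] x=0 y=1 t=15
[1] x=1 y=1 t=18 →E
[2] x=2 y=1 t=21 →E
[3] x=3 y=1 t=24 →E
[4] x=4 y=1 t=27 →E
[5] x=4 y=2 t=30 →N
[6] x=4 y=3 t=33 →N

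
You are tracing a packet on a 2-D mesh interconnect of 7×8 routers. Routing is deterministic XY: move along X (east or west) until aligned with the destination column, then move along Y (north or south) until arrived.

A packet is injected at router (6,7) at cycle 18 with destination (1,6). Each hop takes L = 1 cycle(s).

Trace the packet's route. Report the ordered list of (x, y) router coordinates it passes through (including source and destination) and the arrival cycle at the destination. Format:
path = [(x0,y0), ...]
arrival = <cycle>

path = [(6,7), (5,7), (4,7), (3,7), (2,7), (1,7), (1,6)]
arrival = 24

[0] x=6 y=7 t=18
[1] x=5 y=7 t=19 →W
[2] x=4 y=7 t=20 →W
[3] x=3 y=7 t=21 →W
[4] x=2 y=7 t=22 →W
[5] x=1 y=7 t=23 →W
[6] x=1 y=6 t=24 →S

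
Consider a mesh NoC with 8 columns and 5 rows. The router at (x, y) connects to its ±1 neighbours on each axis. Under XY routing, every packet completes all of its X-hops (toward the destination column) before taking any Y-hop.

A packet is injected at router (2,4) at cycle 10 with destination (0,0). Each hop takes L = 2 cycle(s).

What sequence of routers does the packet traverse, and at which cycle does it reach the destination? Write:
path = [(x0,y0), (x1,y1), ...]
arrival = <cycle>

hop 0: (2,4) @ cyc 10
hop 1: (1,4) @ cyc 12  [W]
hop 2: (0,4) @ cyc 14  [W]
hop 3: (0,3) @ cyc 16  [S]
hop 4: (0,2) @ cyc 18  [S]
hop 5: (0,1) @ cyc 20  [S]
hop 6: (0,0) @ cyc 22  [S]

path = [(2,4), (1,4), (0,4), (0,3), (0,2), (0,1), (0,0)]
arrival = 22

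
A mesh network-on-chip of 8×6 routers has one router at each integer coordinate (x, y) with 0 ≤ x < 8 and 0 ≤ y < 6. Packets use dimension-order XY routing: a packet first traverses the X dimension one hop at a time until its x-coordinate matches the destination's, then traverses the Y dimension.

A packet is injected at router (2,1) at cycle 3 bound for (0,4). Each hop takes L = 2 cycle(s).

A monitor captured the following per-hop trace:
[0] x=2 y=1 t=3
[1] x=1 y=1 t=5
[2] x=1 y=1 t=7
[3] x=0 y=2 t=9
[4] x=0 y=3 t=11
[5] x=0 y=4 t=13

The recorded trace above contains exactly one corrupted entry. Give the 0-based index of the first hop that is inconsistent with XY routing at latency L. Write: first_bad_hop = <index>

check 1→ d=(-1,0) cyc+2: ok
check 2→ d=(0,0) cyc+2: BAD: non-unit step

first_bad_hop = 2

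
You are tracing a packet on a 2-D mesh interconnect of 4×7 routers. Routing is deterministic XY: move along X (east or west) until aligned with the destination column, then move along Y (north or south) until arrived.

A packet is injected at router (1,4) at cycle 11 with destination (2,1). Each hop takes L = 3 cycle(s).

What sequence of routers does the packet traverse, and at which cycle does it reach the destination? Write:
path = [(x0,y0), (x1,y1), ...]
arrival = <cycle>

path = [(1,4), (2,4), (2,3), (2,2), (2,1)]
arrival = 23

src (1,4)  cyc=11
E→(2,4)  cyc=14
S→(2,3)  cyc=17
S→(2,2)  cyc=20
S→(2,1)  cyc=23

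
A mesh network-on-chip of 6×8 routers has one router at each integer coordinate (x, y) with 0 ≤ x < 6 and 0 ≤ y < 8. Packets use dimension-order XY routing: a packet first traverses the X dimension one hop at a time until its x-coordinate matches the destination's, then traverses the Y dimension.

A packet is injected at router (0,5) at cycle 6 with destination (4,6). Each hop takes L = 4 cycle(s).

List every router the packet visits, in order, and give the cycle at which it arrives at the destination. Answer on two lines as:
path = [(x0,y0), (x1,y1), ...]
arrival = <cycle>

src (0,5)  cyc=6
E→(1,5)  cyc=10
E→(2,5)  cyc=14
E→(3,5)  cyc=18
E→(4,5)  cyc=22
N→(4,6)  cyc=26

path = [(0,5), (1,5), (2,5), (3,5), (4,5), (4,6)]
arrival = 26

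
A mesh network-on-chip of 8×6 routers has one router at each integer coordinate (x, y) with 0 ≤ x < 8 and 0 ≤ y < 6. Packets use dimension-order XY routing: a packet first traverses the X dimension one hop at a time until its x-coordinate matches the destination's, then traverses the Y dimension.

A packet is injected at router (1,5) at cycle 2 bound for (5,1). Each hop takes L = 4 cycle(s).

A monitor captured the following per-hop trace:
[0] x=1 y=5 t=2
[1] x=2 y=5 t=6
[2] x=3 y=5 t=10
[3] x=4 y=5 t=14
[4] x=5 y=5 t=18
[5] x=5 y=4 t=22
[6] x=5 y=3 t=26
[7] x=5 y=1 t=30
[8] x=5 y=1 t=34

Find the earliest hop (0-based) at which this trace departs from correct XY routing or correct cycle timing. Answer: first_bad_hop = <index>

check 1→ d=(1,0) cyc+4: ok
check 2→ d=(1,0) cyc+4: ok
check 3→ d=(1,0) cyc+4: ok
check 4→ d=(1,0) cyc+4: ok
check 5→ d=(0,-1) cyc+4: ok
check 6→ d=(0,-1) cyc+4: ok
check 7→ d=(0,-2) cyc+4: BAD: non-unit step

first_bad_hop = 7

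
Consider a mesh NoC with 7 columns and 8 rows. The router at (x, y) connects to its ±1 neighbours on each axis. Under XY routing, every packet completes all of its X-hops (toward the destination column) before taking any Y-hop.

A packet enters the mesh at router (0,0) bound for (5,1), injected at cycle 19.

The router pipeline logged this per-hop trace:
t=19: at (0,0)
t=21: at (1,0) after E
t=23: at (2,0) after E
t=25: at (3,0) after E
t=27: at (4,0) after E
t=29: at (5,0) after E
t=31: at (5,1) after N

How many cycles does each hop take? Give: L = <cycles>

L = 2

From hop 0 (19) to hop 1 (21): +2 cycles.
Each hop adds L, hence L = 2.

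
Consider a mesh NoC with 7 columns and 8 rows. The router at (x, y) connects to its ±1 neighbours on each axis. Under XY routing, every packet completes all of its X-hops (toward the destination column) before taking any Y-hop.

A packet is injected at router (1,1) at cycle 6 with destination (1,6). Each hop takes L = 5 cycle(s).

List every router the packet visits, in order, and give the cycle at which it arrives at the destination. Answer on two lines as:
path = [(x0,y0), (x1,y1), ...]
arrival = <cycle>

path = [(1,1), (1,2), (1,3), (1,4), (1,5), (1,6)]
arrival = 31

hop 0: (1,1) @ cyc 6
hop 1: (1,2) @ cyc 11  [N]
hop 2: (1,3) @ cyc 16  [N]
hop 3: (1,4) @ cyc 21  [N]
hop 4: (1,5) @ cyc 26  [N]
hop 5: (1,6) @ cyc 31  [N]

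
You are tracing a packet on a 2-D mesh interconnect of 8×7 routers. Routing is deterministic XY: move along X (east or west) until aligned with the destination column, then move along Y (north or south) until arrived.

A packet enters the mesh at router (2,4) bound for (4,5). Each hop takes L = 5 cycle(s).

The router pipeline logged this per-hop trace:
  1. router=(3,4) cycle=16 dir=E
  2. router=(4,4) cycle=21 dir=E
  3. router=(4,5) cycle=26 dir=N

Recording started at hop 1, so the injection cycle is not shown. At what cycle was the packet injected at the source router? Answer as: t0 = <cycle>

Hop 1 reached at cycle 16; hop k is at t0 + k·L.
So t0 = 16 − 1·5 = 11.

t0 = 11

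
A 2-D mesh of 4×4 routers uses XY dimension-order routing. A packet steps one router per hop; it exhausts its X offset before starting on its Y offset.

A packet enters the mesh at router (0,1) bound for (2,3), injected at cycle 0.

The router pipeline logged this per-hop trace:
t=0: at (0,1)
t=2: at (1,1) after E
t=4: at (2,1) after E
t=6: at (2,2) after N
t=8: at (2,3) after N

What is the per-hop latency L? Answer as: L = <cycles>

L = 2

Δcyc across hop 0→1: 2 − 0 = 2.
Each hop adds L, hence L = 2.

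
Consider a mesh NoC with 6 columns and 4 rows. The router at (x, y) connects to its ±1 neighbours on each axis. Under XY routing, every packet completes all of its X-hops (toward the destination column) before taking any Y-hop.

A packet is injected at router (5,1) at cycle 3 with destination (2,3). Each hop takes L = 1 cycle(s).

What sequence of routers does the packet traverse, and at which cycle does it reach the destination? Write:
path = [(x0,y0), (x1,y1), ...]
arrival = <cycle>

#0 — 5,1 | c3
#1 — 4,1 | c4 | W
#2 — 3,1 | c5 | W
#3 — 2,1 | c6 | W
#4 — 2,2 | c7 | N
#5 — 2,3 | c8 | N

path = [(5,1), (4,1), (3,1), (2,1), (2,2), (2,3)]
arrival = 8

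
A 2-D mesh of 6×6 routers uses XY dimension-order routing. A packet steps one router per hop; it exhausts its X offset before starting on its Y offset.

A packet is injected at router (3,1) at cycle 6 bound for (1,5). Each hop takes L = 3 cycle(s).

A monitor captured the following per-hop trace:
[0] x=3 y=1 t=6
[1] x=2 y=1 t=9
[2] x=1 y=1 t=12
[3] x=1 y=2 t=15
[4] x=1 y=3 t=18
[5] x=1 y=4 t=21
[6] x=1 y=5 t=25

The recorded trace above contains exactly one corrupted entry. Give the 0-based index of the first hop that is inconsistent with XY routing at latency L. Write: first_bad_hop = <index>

check 1→ d=(-1,0) cyc+3: ok
check 2→ d=(-1,0) cyc+3: ok
check 3→ d=(0,1) cyc+3: ok
check 4→ d=(0,1) cyc+3: ok
check 5→ d=(0,1) cyc+3: ok
check 6→ d=(0,1) cyc+4: BAD: Δcyc=4≠L

first_bad_hop = 6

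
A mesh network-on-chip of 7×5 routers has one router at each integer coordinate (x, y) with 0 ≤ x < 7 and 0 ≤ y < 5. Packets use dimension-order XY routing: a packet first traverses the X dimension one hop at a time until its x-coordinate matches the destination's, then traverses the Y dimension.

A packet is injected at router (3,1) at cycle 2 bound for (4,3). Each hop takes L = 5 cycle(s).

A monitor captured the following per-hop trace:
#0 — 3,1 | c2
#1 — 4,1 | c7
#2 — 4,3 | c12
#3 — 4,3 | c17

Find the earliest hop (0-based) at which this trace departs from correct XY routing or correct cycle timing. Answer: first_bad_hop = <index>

first_bad_hop = 2

check 1→ d=(1,0) cyc+5: ok
check 2→ d=(0,2) cyc+5: BAD: non-unit step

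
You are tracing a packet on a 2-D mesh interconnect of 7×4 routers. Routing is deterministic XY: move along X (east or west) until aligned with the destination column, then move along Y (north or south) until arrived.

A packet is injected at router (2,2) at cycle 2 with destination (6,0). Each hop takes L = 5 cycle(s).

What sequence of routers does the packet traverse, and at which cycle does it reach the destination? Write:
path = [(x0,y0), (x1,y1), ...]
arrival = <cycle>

path = [(2,2), (3,2), (4,2), (5,2), (6,2), (6,1), (6,0)]
arrival = 32

  0. router=(2,2) cycle=2 (inject)
  1. router=(3,2) cycle=7 dir=E
  2. router=(4,2) cycle=12 dir=E
  3. router=(5,2) cycle=17 dir=E
  4. router=(6,2) cycle=22 dir=E
  5. router=(6,1) cycle=27 dir=S
  6. router=(6,0) cycle=32 dir=S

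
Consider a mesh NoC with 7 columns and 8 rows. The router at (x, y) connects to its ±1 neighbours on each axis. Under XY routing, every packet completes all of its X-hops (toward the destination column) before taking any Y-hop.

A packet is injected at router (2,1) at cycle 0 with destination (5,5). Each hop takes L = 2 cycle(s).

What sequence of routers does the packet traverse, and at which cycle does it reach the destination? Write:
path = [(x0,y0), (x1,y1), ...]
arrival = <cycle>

hop 0: (2,1) @ cyc 0
hop 1: (3,1) @ cyc 2  [E]
hop 2: (4,1) @ cyc 4  [E]
hop 3: (5,1) @ cyc 6  [E]
hop 4: (5,2) @ cyc 8  [N]
hop 5: (5,3) @ cyc 10  [N]
hop 6: (5,4) @ cyc 12  [N]
hop 7: (5,5) @ cyc 14  [N]

path = [(2,1), (3,1), (4,1), (5,1), (5,2), (5,3), (5,4), (5,5)]
arrival = 14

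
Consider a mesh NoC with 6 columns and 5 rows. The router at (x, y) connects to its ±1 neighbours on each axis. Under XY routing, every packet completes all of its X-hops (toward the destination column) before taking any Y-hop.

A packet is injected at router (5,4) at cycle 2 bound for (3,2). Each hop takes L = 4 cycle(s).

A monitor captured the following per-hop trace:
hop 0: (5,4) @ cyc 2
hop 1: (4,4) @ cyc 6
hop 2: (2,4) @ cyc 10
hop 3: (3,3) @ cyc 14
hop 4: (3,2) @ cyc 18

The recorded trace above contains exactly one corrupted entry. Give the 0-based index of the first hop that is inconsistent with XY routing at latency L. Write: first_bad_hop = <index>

first_bad_hop = 2

hop 1: step (-1,+0), +4 cyc — ok
hop 2: step (-2,+0), +4 cyc — BAD: non-unit step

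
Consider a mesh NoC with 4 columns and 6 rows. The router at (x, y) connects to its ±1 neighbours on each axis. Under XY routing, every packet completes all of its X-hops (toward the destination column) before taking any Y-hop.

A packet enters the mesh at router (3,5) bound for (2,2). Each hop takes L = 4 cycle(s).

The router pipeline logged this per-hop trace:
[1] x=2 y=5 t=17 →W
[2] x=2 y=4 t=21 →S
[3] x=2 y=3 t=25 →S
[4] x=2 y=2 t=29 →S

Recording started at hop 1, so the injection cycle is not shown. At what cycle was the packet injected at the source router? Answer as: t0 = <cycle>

cyc[1] = 17 and cyc[k] = t0 + k·L for every k.
t0 = cyc[1] − L = 17 − 4 = 13.

t0 = 13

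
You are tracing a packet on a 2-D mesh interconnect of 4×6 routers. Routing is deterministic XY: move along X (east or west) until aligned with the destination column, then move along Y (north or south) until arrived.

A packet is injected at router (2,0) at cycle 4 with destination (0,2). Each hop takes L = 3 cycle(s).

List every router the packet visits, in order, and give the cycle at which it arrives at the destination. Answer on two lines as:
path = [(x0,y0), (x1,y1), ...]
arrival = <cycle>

path = [(2,0), (1,0), (0,0), (0,1), (0,2)]
arrival = 16

  0. router=(2,0) cycle=4 (inject)
  1. router=(1,0) cycle=7 dir=W
  2. router=(0,0) cycle=10 dir=W
  3. router=(0,1) cycle=13 dir=N
  4. router=(0,2) cycle=16 dir=N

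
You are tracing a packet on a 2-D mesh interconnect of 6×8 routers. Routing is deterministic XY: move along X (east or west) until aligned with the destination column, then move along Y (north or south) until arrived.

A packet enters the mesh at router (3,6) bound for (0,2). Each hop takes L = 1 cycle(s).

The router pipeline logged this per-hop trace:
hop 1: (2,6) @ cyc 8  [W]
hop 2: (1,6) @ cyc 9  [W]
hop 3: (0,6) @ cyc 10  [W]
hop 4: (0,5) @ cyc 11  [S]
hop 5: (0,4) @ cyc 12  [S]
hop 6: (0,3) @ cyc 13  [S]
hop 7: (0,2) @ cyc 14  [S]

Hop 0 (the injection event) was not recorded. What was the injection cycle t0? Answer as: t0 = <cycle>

t0 = 7

Hop 1 reached at cycle 8; hop k is at t0 + k·L.
t0 = cyc[1] − L = 8 − 1 = 7.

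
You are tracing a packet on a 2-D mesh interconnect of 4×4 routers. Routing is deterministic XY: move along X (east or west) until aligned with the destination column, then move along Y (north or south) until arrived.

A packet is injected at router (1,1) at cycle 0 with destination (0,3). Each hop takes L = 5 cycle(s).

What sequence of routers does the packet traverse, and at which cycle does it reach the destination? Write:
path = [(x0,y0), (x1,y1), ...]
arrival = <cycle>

#0 — 1,1 | c0
#1 — 0,1 | c5 | W
#2 — 0,2 | c10 | N
#3 — 0,3 | c15 | N

path = [(1,1), (0,1), (0,2), (0,3)]
arrival = 15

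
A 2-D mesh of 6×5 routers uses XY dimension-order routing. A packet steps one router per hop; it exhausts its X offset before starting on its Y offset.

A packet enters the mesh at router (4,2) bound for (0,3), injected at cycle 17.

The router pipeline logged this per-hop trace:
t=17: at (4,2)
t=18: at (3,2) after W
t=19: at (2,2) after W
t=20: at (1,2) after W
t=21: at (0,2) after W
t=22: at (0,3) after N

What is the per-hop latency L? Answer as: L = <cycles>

cyc[1] − cyc[0] = 18 − 17 = 1.
Per-hop latency L = Δcyc = 1.

L = 1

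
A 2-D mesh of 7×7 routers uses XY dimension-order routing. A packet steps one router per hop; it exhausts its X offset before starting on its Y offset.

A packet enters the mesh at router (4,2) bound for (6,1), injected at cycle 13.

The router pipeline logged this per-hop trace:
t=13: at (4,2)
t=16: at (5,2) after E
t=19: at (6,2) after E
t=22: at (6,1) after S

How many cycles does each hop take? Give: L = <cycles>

From hop 0 (13) to hop 1 (16): +3 cycles.
One hop costs L cycles, so L = 3.

L = 3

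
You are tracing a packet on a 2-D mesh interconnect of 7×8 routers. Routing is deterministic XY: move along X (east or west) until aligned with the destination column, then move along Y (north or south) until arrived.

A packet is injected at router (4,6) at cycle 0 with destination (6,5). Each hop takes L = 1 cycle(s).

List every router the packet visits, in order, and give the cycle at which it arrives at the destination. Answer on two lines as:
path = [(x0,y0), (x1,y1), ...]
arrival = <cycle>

src (4,6)  cyc=0
E→(5,6)  cyc=1
E→(6,6)  cyc=2
S→(6,5)  cyc=3

path = [(4,6), (5,6), (6,6), (6,5)]
arrival = 3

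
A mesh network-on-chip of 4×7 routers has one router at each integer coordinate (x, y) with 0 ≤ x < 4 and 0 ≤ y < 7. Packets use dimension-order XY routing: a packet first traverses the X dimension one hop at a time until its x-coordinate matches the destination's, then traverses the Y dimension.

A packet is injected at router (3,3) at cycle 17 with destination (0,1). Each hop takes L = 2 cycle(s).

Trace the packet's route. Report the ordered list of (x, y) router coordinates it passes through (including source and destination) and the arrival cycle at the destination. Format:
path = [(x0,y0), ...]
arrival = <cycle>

path = [(3,3), (2,3), (1,3), (0,3), (0,2), (0,1)]
arrival = 27

[0] x=3 y=3 t=17
[1] x=2 y=3 t=19 →W
[2] x=1 y=3 t=21 →W
[3] x=0 y=3 t=23 →W
[4] x=0 y=2 t=25 →S
[5] x=0 y=1 t=27 →S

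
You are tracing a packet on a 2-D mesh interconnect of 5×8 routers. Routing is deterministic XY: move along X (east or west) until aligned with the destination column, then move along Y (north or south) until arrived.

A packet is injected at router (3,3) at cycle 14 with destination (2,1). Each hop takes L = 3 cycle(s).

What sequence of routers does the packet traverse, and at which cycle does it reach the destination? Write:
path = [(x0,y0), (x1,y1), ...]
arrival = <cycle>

src (3,3)  cyc=14
W→(2,3)  cyc=17
S→(2,2)  cyc=20
S→(2,1)  cyc=23

path = [(3,3), (2,3), (2,2), (2,1)]
arrival = 23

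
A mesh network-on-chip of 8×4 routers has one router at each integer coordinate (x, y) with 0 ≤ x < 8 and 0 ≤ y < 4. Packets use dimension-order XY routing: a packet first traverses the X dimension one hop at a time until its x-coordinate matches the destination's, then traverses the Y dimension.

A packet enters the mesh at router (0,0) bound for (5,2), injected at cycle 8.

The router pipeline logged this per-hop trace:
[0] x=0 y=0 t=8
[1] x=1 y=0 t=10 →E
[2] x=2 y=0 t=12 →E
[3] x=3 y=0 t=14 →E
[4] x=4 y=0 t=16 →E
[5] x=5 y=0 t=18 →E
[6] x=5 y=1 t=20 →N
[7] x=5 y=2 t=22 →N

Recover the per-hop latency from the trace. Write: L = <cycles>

L = 2

Between hops 0 and 1 the cycle counter advances 10 − 8 = 2.
That increment is L by definition: L = 2.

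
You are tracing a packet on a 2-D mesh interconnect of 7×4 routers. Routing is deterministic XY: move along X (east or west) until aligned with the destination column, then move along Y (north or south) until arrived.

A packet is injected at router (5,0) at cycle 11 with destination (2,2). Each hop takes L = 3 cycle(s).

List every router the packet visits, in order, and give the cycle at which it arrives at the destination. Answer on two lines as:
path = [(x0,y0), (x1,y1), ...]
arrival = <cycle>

path = [(5,0), (4,0), (3,0), (2,0), (2,1), (2,2)]
arrival = 26

[0] x=5 y=0 t=11
[1] x=4 y=0 t=14 →W
[2] x=3 y=0 t=17 →W
[3] x=2 y=0 t=20 →W
[4] x=2 y=1 t=23 →N
[5] x=2 y=2 t=26 →N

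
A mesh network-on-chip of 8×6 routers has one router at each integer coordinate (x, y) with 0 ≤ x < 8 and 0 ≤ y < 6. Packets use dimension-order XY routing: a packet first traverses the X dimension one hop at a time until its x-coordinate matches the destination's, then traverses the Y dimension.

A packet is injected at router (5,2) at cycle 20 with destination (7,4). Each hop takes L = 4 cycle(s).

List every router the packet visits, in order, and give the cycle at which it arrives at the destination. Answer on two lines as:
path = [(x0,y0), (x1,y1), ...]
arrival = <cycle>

path = [(5,2), (6,2), (7,2), (7,3), (7,4)]
arrival = 36

#0 — 5,2 | c20
#1 — 6,2 | c24 | E
#2 — 7,2 | c28 | E
#3 — 7,3 | c32 | N
#4 — 7,4 | c36 | N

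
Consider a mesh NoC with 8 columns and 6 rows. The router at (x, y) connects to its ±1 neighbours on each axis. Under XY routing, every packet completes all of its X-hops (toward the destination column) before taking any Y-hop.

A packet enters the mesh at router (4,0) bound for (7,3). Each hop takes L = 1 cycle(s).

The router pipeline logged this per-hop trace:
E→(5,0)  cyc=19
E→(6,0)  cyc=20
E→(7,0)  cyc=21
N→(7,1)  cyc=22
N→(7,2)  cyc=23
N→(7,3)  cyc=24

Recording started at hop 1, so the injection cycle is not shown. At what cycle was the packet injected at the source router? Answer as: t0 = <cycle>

At hop 1 the cycle is 19; in general cyc_k = t0 + kL.
Therefore t0 = 19 − L = 18.

t0 = 18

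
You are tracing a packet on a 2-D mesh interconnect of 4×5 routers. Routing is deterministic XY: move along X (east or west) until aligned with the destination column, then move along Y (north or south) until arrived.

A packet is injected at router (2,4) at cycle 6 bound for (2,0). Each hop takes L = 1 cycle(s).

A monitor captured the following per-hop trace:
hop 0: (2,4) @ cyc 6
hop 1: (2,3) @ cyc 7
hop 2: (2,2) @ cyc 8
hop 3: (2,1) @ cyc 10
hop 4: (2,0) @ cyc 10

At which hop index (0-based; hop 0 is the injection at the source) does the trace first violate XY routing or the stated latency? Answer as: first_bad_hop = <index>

first_bad_hop = 3

hop 1: step (+0,-1), +1 cyc — ok
hop 2: step (+0,-1), +1 cyc — ok
hop 3: step (+0,-1), +2 cyc — BAD: Δcyc=2≠L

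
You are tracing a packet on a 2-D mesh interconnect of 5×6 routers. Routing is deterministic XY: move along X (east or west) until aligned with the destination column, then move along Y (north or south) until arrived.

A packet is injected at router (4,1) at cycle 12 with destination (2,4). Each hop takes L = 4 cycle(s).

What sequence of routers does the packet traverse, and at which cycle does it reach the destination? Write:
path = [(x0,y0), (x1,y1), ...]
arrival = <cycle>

hop 0: (4,1) @ cyc 12
hop 1: (3,1) @ cyc 16  [W]
hop 2: (2,1) @ cyc 20  [W]
hop 3: (2,2) @ cyc 24  [N]
hop 4: (2,3) @ cyc 28  [N]
hop 5: (2,4) @ cyc 32  [N]

path = [(4,1), (3,1), (2,1), (2,2), (2,3), (2,4)]
arrival = 32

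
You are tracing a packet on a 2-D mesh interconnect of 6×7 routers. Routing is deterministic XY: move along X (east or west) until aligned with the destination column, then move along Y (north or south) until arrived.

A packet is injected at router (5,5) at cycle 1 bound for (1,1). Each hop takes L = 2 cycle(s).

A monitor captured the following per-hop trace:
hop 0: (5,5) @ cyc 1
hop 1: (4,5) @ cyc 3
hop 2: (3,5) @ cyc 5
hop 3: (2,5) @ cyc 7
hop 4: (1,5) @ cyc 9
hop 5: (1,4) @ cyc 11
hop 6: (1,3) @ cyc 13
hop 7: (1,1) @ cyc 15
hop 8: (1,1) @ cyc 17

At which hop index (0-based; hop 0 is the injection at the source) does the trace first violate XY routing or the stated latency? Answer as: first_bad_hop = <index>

first_bad_hop = 7

check 1→ d=(-1,0) cyc+2: ok
check 2→ d=(-1,0) cyc+2: ok
check 3→ d=(-1,0) cyc+2: ok
check 4→ d=(-1,0) cyc+2: ok
check 5→ d=(0,-1) cyc+2: ok
check 6→ d=(0,-1) cyc+2: ok
check 7→ d=(0,-2) cyc+2: BAD: non-unit step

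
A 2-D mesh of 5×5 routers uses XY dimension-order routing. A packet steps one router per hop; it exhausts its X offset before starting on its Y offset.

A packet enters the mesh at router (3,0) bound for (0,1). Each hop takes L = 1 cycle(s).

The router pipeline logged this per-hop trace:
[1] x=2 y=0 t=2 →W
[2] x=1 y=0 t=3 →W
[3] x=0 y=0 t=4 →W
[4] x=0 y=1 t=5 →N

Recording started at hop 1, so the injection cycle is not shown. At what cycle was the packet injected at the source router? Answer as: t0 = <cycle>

t0 = 1

Hop 1 reached at cycle 2; hop k is at t0 + k·L.
t0 = cyc[1] − L = 2 − 1 = 1.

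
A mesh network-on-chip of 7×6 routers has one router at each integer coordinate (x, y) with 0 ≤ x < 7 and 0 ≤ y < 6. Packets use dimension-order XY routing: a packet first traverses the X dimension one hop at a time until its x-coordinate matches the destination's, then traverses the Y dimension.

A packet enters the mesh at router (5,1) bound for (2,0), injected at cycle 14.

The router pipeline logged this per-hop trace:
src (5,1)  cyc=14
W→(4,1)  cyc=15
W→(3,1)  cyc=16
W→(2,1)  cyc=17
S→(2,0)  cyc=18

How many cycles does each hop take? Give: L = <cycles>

L = 1

From hop 0 (14) to hop 1 (15): +1 cycles.
That increment is L by definition: L = 1.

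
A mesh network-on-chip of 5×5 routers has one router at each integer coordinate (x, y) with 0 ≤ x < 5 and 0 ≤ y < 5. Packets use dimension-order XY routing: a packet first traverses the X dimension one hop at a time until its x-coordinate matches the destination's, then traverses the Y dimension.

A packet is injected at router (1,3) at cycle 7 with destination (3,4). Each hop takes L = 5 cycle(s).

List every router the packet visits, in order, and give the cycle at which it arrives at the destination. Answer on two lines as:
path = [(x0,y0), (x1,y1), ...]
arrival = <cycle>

path = [(1,3), (2,3), (3,3), (3,4)]
arrival = 22

hop 0: (1,3) @ cyc 7
hop 1: (2,3) @ cyc 12  [E]
hop 2: (3,3) @ cyc 17  [E]
hop 3: (3,4) @ cyc 22  [N]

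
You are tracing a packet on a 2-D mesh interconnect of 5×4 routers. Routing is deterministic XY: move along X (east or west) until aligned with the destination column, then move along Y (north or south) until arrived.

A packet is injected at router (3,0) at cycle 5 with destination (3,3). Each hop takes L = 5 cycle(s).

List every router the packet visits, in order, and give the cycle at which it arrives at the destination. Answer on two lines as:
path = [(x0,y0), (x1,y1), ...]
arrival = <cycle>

t=5: at (3,0)
t=10: at (3,1) after N
t=15: at (3,2) after N
t=20: at (3,3) after N

path = [(3,0), (3,1), (3,2), (3,3)]
arrival = 20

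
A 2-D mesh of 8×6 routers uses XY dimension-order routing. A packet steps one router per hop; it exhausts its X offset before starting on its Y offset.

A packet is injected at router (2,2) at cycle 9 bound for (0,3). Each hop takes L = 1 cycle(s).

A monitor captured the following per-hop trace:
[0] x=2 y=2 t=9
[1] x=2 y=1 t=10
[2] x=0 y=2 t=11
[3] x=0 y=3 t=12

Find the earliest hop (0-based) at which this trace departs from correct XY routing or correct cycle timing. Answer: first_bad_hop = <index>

check 1→ d=(0,-1) cyc+1: BAD: Y-move but x=2≠0

first_bad_hop = 1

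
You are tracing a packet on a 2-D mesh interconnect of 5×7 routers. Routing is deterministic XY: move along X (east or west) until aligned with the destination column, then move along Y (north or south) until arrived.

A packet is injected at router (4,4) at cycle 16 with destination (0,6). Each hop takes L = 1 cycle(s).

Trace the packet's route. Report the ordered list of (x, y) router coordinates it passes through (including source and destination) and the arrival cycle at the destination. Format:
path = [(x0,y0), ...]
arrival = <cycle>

src (4,4)  cyc=16
W→(3,4)  cyc=17
W→(2,4)  cyc=18
W→(1,4)  cyc=19
W→(0,4)  cyc=20
N→(0,5)  cyc=21
N→(0,6)  cyc=22

path = [(4,4), (3,4), (2,4), (1,4), (0,4), (0,5), (0,6)]
arrival = 22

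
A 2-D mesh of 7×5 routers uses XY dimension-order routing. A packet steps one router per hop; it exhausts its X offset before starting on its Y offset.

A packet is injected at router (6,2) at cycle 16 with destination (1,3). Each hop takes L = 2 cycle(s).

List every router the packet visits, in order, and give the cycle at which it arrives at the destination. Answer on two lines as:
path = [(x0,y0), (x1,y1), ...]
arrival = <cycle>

path = [(6,2), (5,2), (4,2), (3,2), (2,2), (1,2), (1,3)]
arrival = 28

t=16: at (6,2)
t=18: at (5,2) after W
t=20: at (4,2) after W
t=22: at (3,2) after W
t=24: at (2,2) after W
t=26: at (1,2) after W
t=28: at (1,3) after N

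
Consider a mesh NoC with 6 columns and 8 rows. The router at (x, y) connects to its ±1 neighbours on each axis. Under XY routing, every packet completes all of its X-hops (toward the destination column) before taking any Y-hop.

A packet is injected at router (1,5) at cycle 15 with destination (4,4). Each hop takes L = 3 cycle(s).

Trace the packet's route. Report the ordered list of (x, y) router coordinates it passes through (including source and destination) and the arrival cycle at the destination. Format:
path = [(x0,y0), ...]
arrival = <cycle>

  0. router=(1,5) cycle=15 (inject)
  1. router=(2,5) cycle=18 dir=E
  2. router=(3,5) cycle=21 dir=E
  3. router=(4,5) cycle=24 dir=E
  4. router=(4,4) cycle=27 dir=S

path = [(1,5), (2,5), (3,5), (4,5), (4,4)]
arrival = 27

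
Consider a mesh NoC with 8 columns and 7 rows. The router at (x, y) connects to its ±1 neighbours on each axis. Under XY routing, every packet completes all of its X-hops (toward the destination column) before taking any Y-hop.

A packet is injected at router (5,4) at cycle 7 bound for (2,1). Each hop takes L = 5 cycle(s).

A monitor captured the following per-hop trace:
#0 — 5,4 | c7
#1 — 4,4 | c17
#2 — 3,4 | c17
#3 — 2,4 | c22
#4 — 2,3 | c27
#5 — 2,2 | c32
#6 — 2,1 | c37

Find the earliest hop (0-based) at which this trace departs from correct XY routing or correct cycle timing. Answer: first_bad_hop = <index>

first_bad_hop = 1

check 1→ d=(-1,0) cyc+10: BAD: Δcyc=10≠L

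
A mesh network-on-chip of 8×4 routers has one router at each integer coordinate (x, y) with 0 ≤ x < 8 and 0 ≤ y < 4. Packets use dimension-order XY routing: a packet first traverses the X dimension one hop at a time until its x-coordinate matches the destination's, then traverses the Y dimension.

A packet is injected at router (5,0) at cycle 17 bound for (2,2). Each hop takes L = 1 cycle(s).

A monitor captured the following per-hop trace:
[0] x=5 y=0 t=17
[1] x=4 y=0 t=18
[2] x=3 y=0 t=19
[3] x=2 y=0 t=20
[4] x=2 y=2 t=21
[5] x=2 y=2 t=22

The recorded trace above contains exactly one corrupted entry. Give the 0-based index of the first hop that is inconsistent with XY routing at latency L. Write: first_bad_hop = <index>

check 1→ d=(-1,0) cyc+1: ok
check 2→ d=(-1,0) cyc+1: ok
check 3→ d=(-1,0) cyc+1: ok
check 4→ d=(0,2) cyc+1: BAD: non-unit step

first_bad_hop = 4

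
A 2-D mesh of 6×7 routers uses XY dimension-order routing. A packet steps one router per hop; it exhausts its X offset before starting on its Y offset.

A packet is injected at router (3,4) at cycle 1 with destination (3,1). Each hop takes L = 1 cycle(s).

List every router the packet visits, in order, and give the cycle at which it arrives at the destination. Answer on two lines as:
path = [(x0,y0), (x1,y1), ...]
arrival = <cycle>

#0 — 3,4 | c1
#1 — 3,3 | c2 | S
#2 — 3,2 | c3 | S
#3 — 3,1 | c4 | S

path = [(3,4), (3,3), (3,2), (3,1)]
arrival = 4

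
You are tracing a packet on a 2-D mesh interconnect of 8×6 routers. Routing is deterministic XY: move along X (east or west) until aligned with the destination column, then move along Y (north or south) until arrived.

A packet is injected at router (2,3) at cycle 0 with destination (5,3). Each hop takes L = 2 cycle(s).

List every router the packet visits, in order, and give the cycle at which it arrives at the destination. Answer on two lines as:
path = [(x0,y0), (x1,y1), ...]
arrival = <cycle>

t=0: at (2,3)
t=2: at (3,3) after E
t=4: at (4,3) after E
t=6: at (5,3) after E

path = [(2,3), (3,3), (4,3), (5,3)]
arrival = 6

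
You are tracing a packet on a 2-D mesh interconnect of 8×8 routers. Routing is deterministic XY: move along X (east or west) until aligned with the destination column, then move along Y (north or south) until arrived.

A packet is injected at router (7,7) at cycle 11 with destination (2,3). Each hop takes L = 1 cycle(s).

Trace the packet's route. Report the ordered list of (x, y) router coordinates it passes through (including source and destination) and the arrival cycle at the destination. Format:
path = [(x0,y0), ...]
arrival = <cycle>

t=11: at (7,7)
t=12: at (6,7) after W
t=13: at (5,7) after W
t=14: at (4,7) after W
t=15: at (3,7) after W
t=16: at (2,7) after W
t=17: at (2,6) after S
t=18: at (2,5) after S
t=19: at (2,4) after S
t=20: at (2,3) after S

path = [(7,7), (6,7), (5,7), (4,7), (3,7), (2,7), (2,6), (2,5), (2,4), (2,3)]
arrival = 20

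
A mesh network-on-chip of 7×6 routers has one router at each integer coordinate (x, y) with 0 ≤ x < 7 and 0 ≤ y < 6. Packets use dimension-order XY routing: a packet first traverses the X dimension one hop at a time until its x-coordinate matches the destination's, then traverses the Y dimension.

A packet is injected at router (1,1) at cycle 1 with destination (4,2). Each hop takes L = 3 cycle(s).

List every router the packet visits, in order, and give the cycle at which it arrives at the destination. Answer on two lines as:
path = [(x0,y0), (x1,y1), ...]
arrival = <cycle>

path = [(1,1), (2,1), (3,1), (4,1), (4,2)]
arrival = 13

#0 — 1,1 | c1
#1 — 2,1 | c4 | E
#2 — 3,1 | c7 | E
#3 — 4,1 | c10 | E
#4 — 4,2 | c13 | N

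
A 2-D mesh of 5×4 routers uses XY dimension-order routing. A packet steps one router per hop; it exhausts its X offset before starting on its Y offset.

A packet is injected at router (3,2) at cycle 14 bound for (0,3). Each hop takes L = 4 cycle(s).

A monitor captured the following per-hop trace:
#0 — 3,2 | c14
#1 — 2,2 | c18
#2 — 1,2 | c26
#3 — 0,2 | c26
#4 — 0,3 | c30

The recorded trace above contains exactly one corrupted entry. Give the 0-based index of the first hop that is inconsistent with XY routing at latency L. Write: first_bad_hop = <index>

  1: Δx=-1 Δy=+0 Δt=4 [ok]
  2: Δx=-1 Δy=+0 Δt=8 [BAD: Δcyc=8≠L]

first_bad_hop = 2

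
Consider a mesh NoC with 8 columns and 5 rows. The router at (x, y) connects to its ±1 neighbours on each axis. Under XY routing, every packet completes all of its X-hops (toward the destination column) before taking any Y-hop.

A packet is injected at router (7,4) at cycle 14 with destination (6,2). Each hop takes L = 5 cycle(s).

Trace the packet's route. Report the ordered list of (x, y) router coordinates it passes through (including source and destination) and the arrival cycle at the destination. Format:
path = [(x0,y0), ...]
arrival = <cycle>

path = [(7,4), (6,4), (6,3), (6,2)]
arrival = 29

t=14: at (7,4)
t=19: at (6,4) after W
t=24: at (6,3) after S
t=29: at (6,2) after S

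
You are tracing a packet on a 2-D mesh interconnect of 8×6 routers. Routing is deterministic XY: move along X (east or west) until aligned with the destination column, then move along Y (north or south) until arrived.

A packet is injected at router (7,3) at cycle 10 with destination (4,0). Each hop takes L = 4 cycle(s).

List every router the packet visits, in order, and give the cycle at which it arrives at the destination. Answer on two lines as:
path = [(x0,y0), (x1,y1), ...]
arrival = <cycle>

path = [(7,3), (6,3), (5,3), (4,3), (4,2), (4,1), (4,0)]
arrival = 34

src (7,3)  cyc=10
W→(6,3)  cyc=14
W→(5,3)  cyc=18
W→(4,3)  cyc=22
S→(4,2)  cyc=26
S→(4,1)  cyc=30
S→(4,0)  cyc=34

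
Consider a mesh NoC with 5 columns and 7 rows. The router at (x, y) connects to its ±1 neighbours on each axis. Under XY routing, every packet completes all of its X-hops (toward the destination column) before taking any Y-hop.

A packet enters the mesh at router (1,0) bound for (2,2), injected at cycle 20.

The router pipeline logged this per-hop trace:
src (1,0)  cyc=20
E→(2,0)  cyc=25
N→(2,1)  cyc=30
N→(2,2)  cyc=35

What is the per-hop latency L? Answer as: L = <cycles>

L = 5

Between hops 0 and 1 the cycle counter advances 25 − 20 = 5.
Each hop adds L, hence L = 5.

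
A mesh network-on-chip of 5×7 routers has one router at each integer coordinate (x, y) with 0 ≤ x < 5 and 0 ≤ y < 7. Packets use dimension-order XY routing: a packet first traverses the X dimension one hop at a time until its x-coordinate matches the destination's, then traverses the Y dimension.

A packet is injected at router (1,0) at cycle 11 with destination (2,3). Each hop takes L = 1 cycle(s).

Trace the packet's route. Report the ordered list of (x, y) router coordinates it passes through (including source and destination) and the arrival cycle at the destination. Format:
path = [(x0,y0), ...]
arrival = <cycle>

path = [(1,0), (2,0), (2,1), (2,2), (2,3)]
arrival = 15

[0] x=1 y=0 t=11
[1] x=2 y=0 t=12 →E
[2] x=2 y=1 t=13 →N
[3] x=2 y=2 t=14 →N
[4] x=2 y=3 t=15 →N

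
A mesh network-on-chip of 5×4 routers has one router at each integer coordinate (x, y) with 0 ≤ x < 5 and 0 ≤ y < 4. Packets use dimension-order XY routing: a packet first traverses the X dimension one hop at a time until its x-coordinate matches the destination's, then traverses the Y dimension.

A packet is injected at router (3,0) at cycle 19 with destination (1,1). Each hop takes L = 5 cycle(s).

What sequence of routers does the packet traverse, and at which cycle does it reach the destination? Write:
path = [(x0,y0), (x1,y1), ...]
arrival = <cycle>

[0] x=3 y=0 t=19
[1] x=2 y=0 t=24 →W
[2] x=1 y=0 t=29 →W
[3] x=1 y=1 t=34 →N

path = [(3,0), (2,0), (1,0), (1,1)]
arrival = 34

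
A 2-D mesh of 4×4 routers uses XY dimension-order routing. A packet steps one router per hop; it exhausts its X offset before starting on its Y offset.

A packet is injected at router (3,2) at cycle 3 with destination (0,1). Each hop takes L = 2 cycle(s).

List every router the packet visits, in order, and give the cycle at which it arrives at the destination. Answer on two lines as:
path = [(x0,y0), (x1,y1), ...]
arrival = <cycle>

[0] x=3 y=2 t=3
[1] x=2 y=2 t=5 →W
[2] x=1 y=2 t=7 →W
[3] x=0 y=2 t=9 →W
[4] x=0 y=1 t=11 →S

path = [(3,2), (2,2), (1,2), (0,2), (0,1)]
arrival = 11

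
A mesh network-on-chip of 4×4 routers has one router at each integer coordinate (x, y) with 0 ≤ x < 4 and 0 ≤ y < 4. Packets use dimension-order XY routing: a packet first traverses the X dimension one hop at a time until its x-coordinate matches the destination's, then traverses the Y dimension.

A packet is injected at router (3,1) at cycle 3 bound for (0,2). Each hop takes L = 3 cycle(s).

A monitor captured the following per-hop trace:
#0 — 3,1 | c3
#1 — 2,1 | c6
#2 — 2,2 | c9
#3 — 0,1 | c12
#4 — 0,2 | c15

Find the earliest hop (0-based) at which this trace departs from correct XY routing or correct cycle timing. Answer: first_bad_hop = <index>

first_bad_hop = 2

  1: Δx=-1 Δy=+0 Δt=3 [ok]
  2: Δx=+0 Δy=+1 Δt=3 [BAD: Y-move but x=2≠0]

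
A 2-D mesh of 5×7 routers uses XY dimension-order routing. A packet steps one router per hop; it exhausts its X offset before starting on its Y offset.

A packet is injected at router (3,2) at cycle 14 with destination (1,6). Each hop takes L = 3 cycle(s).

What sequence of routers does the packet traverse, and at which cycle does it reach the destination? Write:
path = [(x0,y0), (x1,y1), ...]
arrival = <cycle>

path = [(3,2), (2,2), (1,2), (1,3), (1,4), (1,5), (1,6)]
arrival = 32

hop 0: (3,2) @ cyc 14
hop 1: (2,2) @ cyc 17  [W]
hop 2: (1,2) @ cyc 20  [W]
hop 3: (1,3) @ cyc 23  [N]
hop 4: (1,4) @ cyc 26  [N]
hop 5: (1,5) @ cyc 29  [N]
hop 6: (1,6) @ cyc 32  [N]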